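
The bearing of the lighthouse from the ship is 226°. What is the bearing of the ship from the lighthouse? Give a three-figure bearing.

Back-bearing = 226° − 180° = 046°.

046°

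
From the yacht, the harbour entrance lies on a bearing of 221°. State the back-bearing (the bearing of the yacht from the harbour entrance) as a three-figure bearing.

Back-bearing = 221° − 180° = 041°.

041°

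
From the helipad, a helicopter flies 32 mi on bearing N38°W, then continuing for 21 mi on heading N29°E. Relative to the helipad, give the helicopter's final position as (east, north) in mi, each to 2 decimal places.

(-9.52, 43.58)

Leg 1 (N38°W, 32 mi): east 32 sin 322° = -19.70, north 32 cos 322° = 25.22
Leg 2 (N29°E, 21 mi): east 21 sin 29° = 10.18, north 21 cos 29° = 18.37
Summing: -9.52 mi east, 43.58 mi north → (-9.52, 43.58).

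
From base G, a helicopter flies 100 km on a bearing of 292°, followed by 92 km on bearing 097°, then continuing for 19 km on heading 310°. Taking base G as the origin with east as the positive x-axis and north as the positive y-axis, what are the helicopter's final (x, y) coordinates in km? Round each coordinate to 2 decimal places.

Leg 1 (292°, 100 km): east 100 sin 292° = -92.72, north 100 cos 292° = 37.46
Leg 2 (097°, 92 km): east 92 sin 97° = 91.31, north 92 cos 97° = -11.21
Leg 3 (310°, 19 km): east 19 sin 310° = -14.55, north 19 cos 310° = 12.21
Summing: -15.96 km east, 38.46 km north → (-15.96, 38.46).

(-15.96, 38.46)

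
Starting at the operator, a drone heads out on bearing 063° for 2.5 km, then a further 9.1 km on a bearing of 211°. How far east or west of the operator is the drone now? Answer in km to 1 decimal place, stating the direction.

2.5 km west

Leg 1 (063°, 2.5 km): east 2.5 sin 63° = 2.23, north 2.5 cos 63° = 1.13
Leg 2 (211°, 9.1 km): east 9.1 sin 211° = -4.69, north 9.1 cos 211° = -7.80
Net east component: -2.46 km.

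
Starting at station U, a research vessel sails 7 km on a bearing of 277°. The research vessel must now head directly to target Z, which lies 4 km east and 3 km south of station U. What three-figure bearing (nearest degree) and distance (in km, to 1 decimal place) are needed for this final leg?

Leg 1 (277°, 7 km): east 7 sin 277° = -6.95, north 7 cos 277° = 0.85
Current position: (-6.95, 0.85). Target: (4, -3). Remaining: Δeast = 10.95, Δnorth = -3.85.
Bearing = atan2(10.95, -3.85) mod 360° = 109.39°; distance = √((10.95)² + (-3.85)²) = 11.606 km.

109°, 11.6 km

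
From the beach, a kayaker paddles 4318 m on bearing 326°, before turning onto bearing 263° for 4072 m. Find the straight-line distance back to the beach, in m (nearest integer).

7155 m

Leg 1 (326°, 4318 m): east 4318 sin 326° = -2414.59, north 4318 cos 326° = 3579.78
Leg 2 (263°, 4072 m): east 4072 sin 263° = -4041.65, north 4072 cos 263° = -496.25
Net: -6456.24 east, 3083.53 north. Distance = √((-6456.24)² + (3083.53)²) = 7154.806 m.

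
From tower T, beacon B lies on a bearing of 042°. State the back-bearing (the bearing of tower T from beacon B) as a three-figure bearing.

222°

Back-bearing = 042° + 180° = 222°.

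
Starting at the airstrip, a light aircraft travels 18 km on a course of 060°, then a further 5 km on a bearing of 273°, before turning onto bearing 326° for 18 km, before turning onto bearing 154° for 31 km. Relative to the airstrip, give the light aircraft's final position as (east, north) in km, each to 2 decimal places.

Leg 1 (060°, 18 km): east 18 sin 60° = 15.59, north 18 cos 60° = 9.00
Leg 2 (273°, 5 km): east 5 sin 273° = -4.99, north 5 cos 273° = 0.26
Leg 3 (326°, 18 km): east 18 sin 326° = -10.07, north 18 cos 326° = 14.92
Leg 4 (154°, 31 km): east 31 sin 154° = 13.59, north 31 cos 154° = -27.86
Summing: 14.12 km east, -3.68 km north → (14.12, -3.68).

(14.12, -3.68)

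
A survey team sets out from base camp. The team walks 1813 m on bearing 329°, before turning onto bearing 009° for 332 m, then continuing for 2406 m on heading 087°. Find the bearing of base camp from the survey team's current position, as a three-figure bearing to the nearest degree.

Leg 1 (329°, 1813 m): east 1813 sin 329° = -933.76, north 1813 cos 329° = 1554.04
Leg 2 (009°, 332 m): east 332 sin 9° = 51.94, north 332 cos 9° = 327.91
Leg 3 (087°, 2406 m): east 2406 sin 87° = 2402.70, north 2406 cos 87° = 125.92
Net displacement: 1520.87 east, 2007.88 north. Direction back to start is (-1520.87, -2007.88): bearing = atan2(-1520.87, -2007.88) mod 360° = 217.14° ≈ 217°.

217°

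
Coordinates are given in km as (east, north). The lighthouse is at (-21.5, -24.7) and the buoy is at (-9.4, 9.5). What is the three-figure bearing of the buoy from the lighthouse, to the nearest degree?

019°

Δeast = -9.4 − -21.5 = 12.10; Δnorth = 9.5 − -24.7 = 34.20.
Bearing = atan2(Δeast, Δnorth) mod 360° = 19.48° ≈ 019°.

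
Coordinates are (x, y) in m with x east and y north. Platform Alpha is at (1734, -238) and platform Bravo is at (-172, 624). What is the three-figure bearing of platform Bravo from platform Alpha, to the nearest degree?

294°

Δeast = -172 − 1734 = -1906.00; Δnorth = 624 − -238 = 862.00.
Bearing = atan2(Δeast, Δnorth) mod 360° = 294.34° ≈ 294°.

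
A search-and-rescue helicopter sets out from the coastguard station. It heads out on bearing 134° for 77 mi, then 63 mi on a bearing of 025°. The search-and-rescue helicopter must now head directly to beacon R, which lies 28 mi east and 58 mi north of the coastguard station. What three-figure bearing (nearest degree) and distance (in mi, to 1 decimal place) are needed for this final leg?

Leg 1 (134°, 77 mi): east 77 sin 134° = 55.39, north 77 cos 134° = -53.49
Leg 2 (025°, 63 mi): east 63 sin 25° = 26.62, north 63 cos 25° = 57.10
Current position: (82.01, 3.61). Target: (28, 58). Remaining: Δeast = -54.01, Δnorth = 54.39.
Bearing = atan2(-54.01, 54.39) mod 360° = 315.20°; distance = √((-54.01)² + (54.39)²) = 76.655 mi.

315°, 76.7 mi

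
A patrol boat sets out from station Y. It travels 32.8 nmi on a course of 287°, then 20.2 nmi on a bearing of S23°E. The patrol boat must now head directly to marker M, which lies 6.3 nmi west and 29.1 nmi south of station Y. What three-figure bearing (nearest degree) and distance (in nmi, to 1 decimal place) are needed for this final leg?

139°, 26.4 nmi

Leg 1 (287°, 32.8 nmi): east 32.8 sin 287° = -31.37, north 32.8 cos 287° = 9.59
Leg 2 (S23°E, 20.2 nmi): east 20.2 sin 157° = 7.89, north 20.2 cos 157° = -18.59
Current position: (-23.47, -9.00). Target: (-6.3, -29.1). Remaining: Δeast = 17.17, Δnorth = -20.10.
Bearing = atan2(17.17, -20.10) mod 360° = 139.48°; distance = √((17.17)² + (-20.10)²) = 26.434 nmi.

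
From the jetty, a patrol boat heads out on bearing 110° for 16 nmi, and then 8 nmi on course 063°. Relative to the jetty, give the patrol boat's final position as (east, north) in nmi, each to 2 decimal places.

(22.16, -1.84)

Leg 1 (110°, 16 nmi): east 16 sin 110° = 15.04, north 16 cos 110° = -5.47
Leg 2 (063°, 8 nmi): east 8 sin 63° = 7.13, north 8 cos 63° = 3.63
Summing: 22.16 nmi east, -1.84 nmi north → (22.16, -1.84).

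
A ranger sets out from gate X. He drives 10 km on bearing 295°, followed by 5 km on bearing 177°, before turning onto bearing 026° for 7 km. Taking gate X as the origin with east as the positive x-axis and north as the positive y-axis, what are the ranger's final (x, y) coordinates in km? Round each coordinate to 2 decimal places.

(-5.73, 5.52)

Leg 1 (295°, 10 km): east 10 sin 295° = -9.06, north 10 cos 295° = 4.23
Leg 2 (177°, 5 km): east 5 sin 177° = 0.26, north 5 cos 177° = -4.99
Leg 3 (026°, 7 km): east 7 sin 26° = 3.07, north 7 cos 26° = 6.29
Summing: -5.73 km east, 5.52 km north → (-5.73, 5.52).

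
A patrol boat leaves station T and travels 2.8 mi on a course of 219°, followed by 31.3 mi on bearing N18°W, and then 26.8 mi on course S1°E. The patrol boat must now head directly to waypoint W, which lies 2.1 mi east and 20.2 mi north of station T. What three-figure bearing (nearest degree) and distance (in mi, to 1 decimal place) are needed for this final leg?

Leg 1 (219°, 2.8 mi): east 2.8 sin 219° = -1.76, north 2.8 cos 219° = -2.18
Leg 2 (N18°W, 31.3 mi): east 31.3 sin 342° = -9.67, north 31.3 cos 342° = 29.77
Leg 3 (S1°E, 26.8 mi): east 26.8 sin 179° = 0.47, north 26.8 cos 179° = -26.80
Current position: (-10.97, 0.80). Target: (2.1, 20.2). Remaining: Δeast = 13.07, Δnorth = 19.40.
Bearing = atan2(13.07, 19.40) mod 360° = 33.96°; distance = √((13.07)² + (19.40)²) = 23.393 mi.

034°, 23.4 mi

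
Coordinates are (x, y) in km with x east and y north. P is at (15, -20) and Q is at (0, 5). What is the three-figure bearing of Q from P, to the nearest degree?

Δeast = 0 − 15 = -15.00; Δnorth = 5 − -20 = 25.00.
Bearing = atan2(Δeast, Δnorth) mod 360° = 329.04° ≈ 329°.

329°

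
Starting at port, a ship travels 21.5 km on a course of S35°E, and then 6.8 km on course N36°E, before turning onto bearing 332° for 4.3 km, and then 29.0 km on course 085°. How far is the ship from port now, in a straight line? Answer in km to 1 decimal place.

Leg 1 (S35°E, 21.5 km): east 21.5 sin 145° = 12.33, north 21.5 cos 145° = -17.61
Leg 2 (N36°E, 6.8 km): east 6.8 sin 36° = 4.00, north 6.8 cos 36° = 5.50
Leg 3 (332°, 4.3 km): east 4.3 sin 332° = -2.02, north 4.3 cos 332° = 3.80
Leg 4 (085°, 29.0 km): east 29.0 sin 85° = 28.89, north 29.0 cos 85° = 2.53
Net: 43.20 east, -5.79 north. Distance = √((43.20)² + (-5.79)²) = 43.586 km.

43.6 km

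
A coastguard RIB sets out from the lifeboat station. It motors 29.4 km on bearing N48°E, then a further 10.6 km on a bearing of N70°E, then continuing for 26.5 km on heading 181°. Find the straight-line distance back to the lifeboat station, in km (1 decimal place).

Leg 1 (N48°E, 29.4 km): east 29.4 sin 48° = 21.85, north 29.4 cos 48° = 19.67
Leg 2 (N70°E, 10.6 km): east 10.6 sin 70° = 9.96, north 10.6 cos 70° = 3.63
Leg 3 (181°, 26.5 km): east 26.5 sin 181° = -0.46, north 26.5 cos 181° = -26.50
Net: 31.35 east, -3.20 north. Distance = √((31.35)² + (-3.20)²) = 31.509 km.

31.5 km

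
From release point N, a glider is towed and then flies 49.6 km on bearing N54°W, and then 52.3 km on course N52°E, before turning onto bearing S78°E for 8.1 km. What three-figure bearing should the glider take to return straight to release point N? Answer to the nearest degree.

Leg 1 (N54°W, 49.6 km): east 49.6 sin 306° = -40.13, north 49.6 cos 306° = 29.15
Leg 2 (N52°E, 52.3 km): east 52.3 sin 52° = 41.21, north 52.3 cos 52° = 32.20
Leg 3 (S78°E, 8.1 km): east 8.1 sin 102° = 7.92, north 8.1 cos 102° = -1.68
Net displacement: 9.01 east, 59.67 north. Direction back to start is (-9.01, -59.67): bearing = atan2(-9.01, -59.67) mod 360° = 188.59° ≈ 189°.

189°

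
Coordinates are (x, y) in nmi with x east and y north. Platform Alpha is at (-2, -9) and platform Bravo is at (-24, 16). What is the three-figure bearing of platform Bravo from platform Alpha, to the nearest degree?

319°

Δeast = -24 − -2 = -22.00; Δnorth = 16 − -9 = 25.00.
Bearing = atan2(Δeast, Δnorth) mod 360° = 318.65° ≈ 319°.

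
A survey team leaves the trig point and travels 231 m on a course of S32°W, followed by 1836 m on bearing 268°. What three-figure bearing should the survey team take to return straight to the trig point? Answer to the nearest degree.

082°

Leg 1 (S32°W, 231 m): east 231 sin 212° = -122.41, north 231 cos 212° = -195.90
Leg 2 (268°, 1836 m): east 1836 sin 268° = -1834.88, north 1836 cos 268° = -64.08
Net displacement: -1957.29 east, -259.97 north. Direction back to start is (1957.29, 259.97): bearing = atan2(1957.29, 259.97) mod 360° = 82.43° ≈ 082°.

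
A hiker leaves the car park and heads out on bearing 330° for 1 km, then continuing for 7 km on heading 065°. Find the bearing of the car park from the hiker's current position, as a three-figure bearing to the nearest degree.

237°

Leg 1 (330°, 1 km): east 1 sin 330° = -0.50, north 1 cos 330° = 0.87
Leg 2 (065°, 7 km): east 7 sin 65° = 6.34, north 7 cos 65° = 2.96
Net displacement: 5.84 east, 3.82 north. Direction back to start is (-5.84, -3.82): bearing = atan2(-5.84, -3.82) mod 360° = 236.80° ≈ 237°.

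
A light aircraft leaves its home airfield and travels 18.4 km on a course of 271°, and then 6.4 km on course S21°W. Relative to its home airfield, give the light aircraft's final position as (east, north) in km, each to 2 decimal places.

(-20.69, -5.65)

Leg 1 (271°, 18.4 km): east 18.4 sin 271° = -18.40, north 18.4 cos 271° = 0.32
Leg 2 (S21°W, 6.4 km): east 6.4 sin 201° = -2.29, north 6.4 cos 201° = -5.97
Summing: -20.69 km east, -5.65 km north → (-20.69, -5.65).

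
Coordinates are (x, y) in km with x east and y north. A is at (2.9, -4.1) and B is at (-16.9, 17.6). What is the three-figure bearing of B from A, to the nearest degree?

Δeast = -16.9 − 2.9 = -19.80; Δnorth = 17.6 − -4.1 = 21.70.
Bearing = atan2(Δeast, Δnorth) mod 360° = 317.62° ≈ 318°.

318°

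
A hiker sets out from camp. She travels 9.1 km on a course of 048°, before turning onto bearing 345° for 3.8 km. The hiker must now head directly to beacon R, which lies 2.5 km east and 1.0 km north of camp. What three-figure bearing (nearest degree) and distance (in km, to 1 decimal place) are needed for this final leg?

201°, 9.4 km

Leg 1 (048°, 9.1 km): east 9.1 sin 48° = 6.76, north 9.1 cos 48° = 6.09
Leg 2 (345°, 3.8 km): east 3.8 sin 345° = -0.98, north 3.8 cos 345° = 3.67
Current position: (5.78, 9.76). Target: (2.5, 1.0). Remaining: Δeast = -3.28, Δnorth = -8.76.
Bearing = atan2(-3.28, -8.76) mod 360° = 200.52°; distance = √((-3.28)² + (-8.76)²) = 9.353 km.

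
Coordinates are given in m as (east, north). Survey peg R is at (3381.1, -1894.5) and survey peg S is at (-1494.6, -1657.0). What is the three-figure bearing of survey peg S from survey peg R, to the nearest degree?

273°

Δeast = -1494.6 − 3381.1 = -4875.70; Δnorth = -1657.0 − -1894.5 = 237.50.
Bearing = atan2(Δeast, Δnorth) mod 360° = 272.79° ≈ 273°.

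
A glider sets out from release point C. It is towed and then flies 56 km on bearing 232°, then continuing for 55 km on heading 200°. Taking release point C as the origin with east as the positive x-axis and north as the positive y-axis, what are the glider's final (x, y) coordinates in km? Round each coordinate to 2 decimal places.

Leg 1 (232°, 56 km): east 56 sin 232° = -44.13, north 56 cos 232° = -34.48
Leg 2 (200°, 55 km): east 55 sin 200° = -18.81, north 55 cos 200° = -51.68
Summing: -62.94 km east, -86.16 km north → (-62.94, -86.16).

(-62.94, -86.16)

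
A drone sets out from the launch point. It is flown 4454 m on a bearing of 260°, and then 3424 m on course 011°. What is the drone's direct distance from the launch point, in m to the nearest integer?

4542 m

Leg 1 (260°, 4454 m): east 4454 sin 260° = -4386.33, north 4454 cos 260° = -773.43
Leg 2 (011°, 3424 m): east 3424 sin 11° = 653.33, north 3424 cos 11° = 3361.09
Net: -3733.00 east, 2587.66 north. Distance = √((-3733.00)² + (2587.66)²) = 4542.171 m.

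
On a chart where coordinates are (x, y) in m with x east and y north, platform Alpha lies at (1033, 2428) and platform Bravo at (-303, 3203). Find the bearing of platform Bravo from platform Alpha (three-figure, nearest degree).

Δeast = -303 − 1033 = -1336.00; Δnorth = 3203 − 2428 = 775.00.
Bearing = atan2(Δeast, Δnorth) mod 360° = 300.12° ≈ 300°.

300°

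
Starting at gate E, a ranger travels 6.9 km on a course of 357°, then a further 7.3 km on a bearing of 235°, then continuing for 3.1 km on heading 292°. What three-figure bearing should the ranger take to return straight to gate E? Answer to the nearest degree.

113°

Leg 1 (357°, 6.9 km): east 6.9 sin 357° = -0.36, north 6.9 cos 357° = 6.89
Leg 2 (235°, 7.3 km): east 7.3 sin 235° = -5.98, north 7.3 cos 235° = -4.19
Leg 3 (292°, 3.1 km): east 3.1 sin 292° = -2.87, north 3.1 cos 292° = 1.16
Net displacement: -9.22 east, 3.86 north. Direction back to start is (9.22, -3.86): bearing = atan2(9.22, -3.86) mod 360° = 112.75° ≈ 113°.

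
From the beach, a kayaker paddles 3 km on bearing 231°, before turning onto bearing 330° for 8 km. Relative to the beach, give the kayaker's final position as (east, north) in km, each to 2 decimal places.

(-6.33, 5.04)

Leg 1 (231°, 3 km): east 3 sin 231° = -2.33, north 3 cos 231° = -1.89
Leg 2 (330°, 8 km): east 8 sin 330° = -4.00, north 8 cos 330° = 6.93
Summing: -6.33 km east, 5.04 km north → (-6.33, 5.04).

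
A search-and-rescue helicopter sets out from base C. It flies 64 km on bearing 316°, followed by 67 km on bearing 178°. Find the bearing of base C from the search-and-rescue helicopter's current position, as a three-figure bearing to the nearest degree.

Leg 1 (316°, 64 km): east 64 sin 316° = -44.46, north 64 cos 316° = 46.04
Leg 2 (178°, 67 km): east 67 sin 178° = 2.34, north 67 cos 178° = -66.96
Net displacement: -42.12 east, -20.92 north. Direction back to start is (42.12, 20.92): bearing = atan2(42.12, 20.92) mod 360° = 63.59° ≈ 064°.

064°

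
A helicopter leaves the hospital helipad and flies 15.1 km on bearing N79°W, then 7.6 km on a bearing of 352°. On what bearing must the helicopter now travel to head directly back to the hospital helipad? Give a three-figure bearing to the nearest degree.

123°

Leg 1 (N79°W, 15.1 km): east 15.1 sin 281° = -14.82, north 15.1 cos 281° = 2.88
Leg 2 (352°, 7.6 km): east 7.6 sin 352° = -1.06, north 7.6 cos 352° = 7.53
Net displacement: -15.88 east, 10.41 north. Direction back to start is (15.88, -10.41): bearing = atan2(15.88, -10.41) mod 360° = 123.24° ≈ 123°.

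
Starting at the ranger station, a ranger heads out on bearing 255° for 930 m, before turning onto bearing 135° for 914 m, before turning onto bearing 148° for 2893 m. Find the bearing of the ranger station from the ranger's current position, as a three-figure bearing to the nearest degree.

339°

Leg 1 (255°, 930 m): east 930 sin 255° = -898.31, north 930 cos 255° = -240.70
Leg 2 (135°, 914 m): east 914 sin 135° = 646.30, north 914 cos 135° = -646.30
Leg 3 (148°, 2893 m): east 2893 sin 148° = 1533.06, north 2893 cos 148° = -2453.40
Net displacement: 1281.04 east, -3340.40 north. Direction back to start is (-1281.04, 3340.40): bearing = atan2(-1281.04, 3340.40) mod 360° = 339.02° ≈ 339°.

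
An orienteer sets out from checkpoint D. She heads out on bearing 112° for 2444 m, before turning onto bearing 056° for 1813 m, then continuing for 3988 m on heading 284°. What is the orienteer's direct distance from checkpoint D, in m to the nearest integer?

1068 m

Leg 1 (112°, 2444 m): east 2444 sin 112° = 2266.04, north 2444 cos 112° = -915.54
Leg 2 (056°, 1813 m): east 1813 sin 56° = 1503.05, north 1813 cos 56° = 1013.82
Leg 3 (284°, 3988 m): east 3988 sin 284° = -3869.54, north 3988 cos 284° = 964.78
Net: -100.46 east, 1063.06 north. Distance = √((-100.46)² + (1063.06)²) = 1067.799 m.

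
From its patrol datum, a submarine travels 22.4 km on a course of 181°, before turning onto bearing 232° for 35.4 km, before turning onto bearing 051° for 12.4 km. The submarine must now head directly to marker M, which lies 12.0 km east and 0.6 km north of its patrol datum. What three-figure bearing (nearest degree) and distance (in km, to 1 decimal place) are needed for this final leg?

040°, 48.0 km

Leg 1 (181°, 22.4 km): east 22.4 sin 181° = -0.39, north 22.4 cos 181° = -22.40
Leg 2 (232°, 35.4 km): east 35.4 sin 232° = -27.90, north 35.4 cos 232° = -21.79
Leg 3 (051°, 12.4 km): east 12.4 sin 51° = 9.64, north 12.4 cos 51° = 7.80
Current position: (-18.65, -36.39). Target: (12.0, 0.6). Remaining: Δeast = 30.65, Δnorth = 36.99.
Bearing = atan2(30.65, 36.99) mod 360° = 39.65°; distance = √((30.65)² + (36.99)²) = 48.036 km.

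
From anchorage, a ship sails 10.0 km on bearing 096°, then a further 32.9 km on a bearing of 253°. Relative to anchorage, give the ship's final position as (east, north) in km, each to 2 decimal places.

Leg 1 (096°, 10.0 km): east 10.0 sin 96° = 9.95, north 10.0 cos 96° = -1.05
Leg 2 (253°, 32.9 km): east 32.9 sin 253° = -31.46, north 32.9 cos 253° = -9.62
Summing: -21.52 km east, -10.66 km north → (-21.52, -10.66).

(-21.52, -10.66)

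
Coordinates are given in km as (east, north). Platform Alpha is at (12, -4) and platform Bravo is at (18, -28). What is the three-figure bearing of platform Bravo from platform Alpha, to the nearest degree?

166°

Δeast = 18 − 12 = 6.00; Δnorth = -28 − -4 = -24.00.
Bearing = atan2(Δeast, Δnorth) mod 360° = 165.96° ≈ 166°.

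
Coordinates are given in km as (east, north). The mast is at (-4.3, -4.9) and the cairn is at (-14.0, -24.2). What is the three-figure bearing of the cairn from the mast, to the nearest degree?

207°

Δeast = -14.0 − -4.3 = -9.70; Δnorth = -24.2 − -4.9 = -19.30.
Bearing = atan2(Δeast, Δnorth) mod 360° = 206.68° ≈ 207°.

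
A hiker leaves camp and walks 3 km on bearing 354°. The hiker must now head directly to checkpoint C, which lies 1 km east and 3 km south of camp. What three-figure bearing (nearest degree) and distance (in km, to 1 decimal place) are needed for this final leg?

168°, 6.1 km

Leg 1 (354°, 3 km): east 3 sin 354° = -0.31, north 3 cos 354° = 2.98
Current position: (-0.31, 2.98). Target: (1, -3). Remaining: Δeast = 1.31, Δnorth = -5.98.
Bearing = atan2(1.31, -5.98) mod 360° = 167.62°; distance = √((1.31)² + (-5.98)²) = 6.126 km.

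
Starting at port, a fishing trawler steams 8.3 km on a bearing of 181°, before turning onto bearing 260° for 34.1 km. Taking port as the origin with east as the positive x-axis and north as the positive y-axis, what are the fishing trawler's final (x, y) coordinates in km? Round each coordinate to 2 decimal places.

(-33.73, -14.22)

Leg 1 (181°, 8.3 km): east 8.3 sin 181° = -0.14, north 8.3 cos 181° = -8.30
Leg 2 (260°, 34.1 km): east 34.1 sin 260° = -33.58, north 34.1 cos 260° = -5.92
Summing: -33.73 km east, -14.22 km north → (-33.73, -14.22).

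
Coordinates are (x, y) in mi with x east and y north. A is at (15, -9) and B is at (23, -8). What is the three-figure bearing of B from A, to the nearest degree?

083°

Δeast = 23 − 15 = 8.00; Δnorth = -8 − -9 = 1.00.
Bearing = atan2(Δeast, Δnorth) mod 360° = 82.87° ≈ 083°.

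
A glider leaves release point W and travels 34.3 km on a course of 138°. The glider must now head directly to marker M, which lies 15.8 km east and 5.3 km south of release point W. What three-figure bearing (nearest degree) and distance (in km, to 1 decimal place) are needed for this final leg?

340°, 21.4 km

Leg 1 (138°, 34.3 km): east 34.3 sin 138° = 22.95, north 34.3 cos 138° = -25.49
Current position: (22.95, -25.49). Target: (15.8, -5.3). Remaining: Δeast = -7.15, Δnorth = 20.19.
Bearing = atan2(-7.15, 20.19) mod 360° = 340.50°; distance = √((-7.15)² + (20.19)²) = 21.419 km.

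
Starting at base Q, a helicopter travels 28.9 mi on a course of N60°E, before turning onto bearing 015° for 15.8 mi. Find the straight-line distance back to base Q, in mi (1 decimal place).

41.6 mi

Leg 1 (N60°E, 28.9 mi): east 28.9 sin 60° = 25.03, north 28.9 cos 60° = 14.45
Leg 2 (015°, 15.8 mi): east 15.8 sin 15° = 4.09, north 15.8 cos 15° = 15.26
Net: 29.12 east, 29.71 north. Distance = √((29.12)² + (29.71)²) = 41.601 mi.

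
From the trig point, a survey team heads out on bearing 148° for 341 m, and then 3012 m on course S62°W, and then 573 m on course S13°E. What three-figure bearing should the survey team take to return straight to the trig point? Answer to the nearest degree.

Leg 1 (148°, 341 m): east 341 sin 148° = 180.70, north 341 cos 148° = -289.18
Leg 2 (S62°W, 3012 m): east 3012 sin 242° = -2659.44, north 3012 cos 242° = -1414.05
Leg 3 (S13°E, 573 m): east 573 sin 167° = 128.90, north 573 cos 167° = -558.31
Net displacement: -2349.84 east, -2261.55 north. Direction back to start is (2349.84, 2261.55): bearing = atan2(2349.84, 2261.55) mod 360° = 46.10° ≈ 046°.

046°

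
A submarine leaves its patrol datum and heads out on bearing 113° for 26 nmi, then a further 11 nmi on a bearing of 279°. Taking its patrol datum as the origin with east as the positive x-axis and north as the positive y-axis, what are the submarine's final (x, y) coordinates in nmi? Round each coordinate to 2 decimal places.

Leg 1 (113°, 26 nmi): east 26 sin 113° = 23.93, north 26 cos 113° = -10.16
Leg 2 (279°, 11 nmi): east 11 sin 279° = -10.86, north 11 cos 279° = 1.72
Summing: 13.07 nmi east, -8.44 nmi north → (13.07, -8.44).

(13.07, -8.44)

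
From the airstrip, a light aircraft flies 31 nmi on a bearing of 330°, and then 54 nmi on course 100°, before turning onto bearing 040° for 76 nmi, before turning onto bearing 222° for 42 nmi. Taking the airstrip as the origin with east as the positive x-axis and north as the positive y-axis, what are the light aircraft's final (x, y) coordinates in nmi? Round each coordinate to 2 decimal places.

Leg 1 (330°, 31 nmi): east 31 sin 330° = -15.50, north 31 cos 330° = 26.85
Leg 2 (100°, 54 nmi): east 54 sin 100° = 53.18, north 54 cos 100° = -9.38
Leg 3 (040°, 76 nmi): east 76 sin 40° = 48.85, north 76 cos 40° = 58.22
Leg 4 (222°, 42 nmi): east 42 sin 222° = -28.10, north 42 cos 222° = -31.21
Summing: 58.43 nmi east, 44.48 nmi north → (58.43, 44.48).

(58.43, 44.48)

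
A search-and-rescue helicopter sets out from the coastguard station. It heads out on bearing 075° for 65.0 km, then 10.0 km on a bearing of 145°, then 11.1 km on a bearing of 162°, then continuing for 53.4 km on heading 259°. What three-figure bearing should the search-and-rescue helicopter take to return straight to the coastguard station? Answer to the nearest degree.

302°

Leg 1 (075°, 65.0 km): east 65.0 sin 75° = 62.79, north 65.0 cos 75° = 16.82
Leg 2 (145°, 10.0 km): east 10.0 sin 145° = 5.74, north 10.0 cos 145° = -8.19
Leg 3 (162°, 11.1 km): east 11.1 sin 162° = 3.43, north 11.1 cos 162° = -10.56
Leg 4 (259°, 53.4 km): east 53.4 sin 259° = -52.42, north 53.4 cos 259° = -10.19
Net displacement: 19.53 east, -12.11 north. Direction back to start is (-19.53, 12.11): bearing = atan2(-19.53, 12.11) mod 360° = 301.81° ≈ 302°.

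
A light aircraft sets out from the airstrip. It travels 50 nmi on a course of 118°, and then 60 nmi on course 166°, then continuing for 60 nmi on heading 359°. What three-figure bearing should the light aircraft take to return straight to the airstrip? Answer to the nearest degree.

291°

Leg 1 (118°, 50 nmi): east 50 sin 118° = 44.15, north 50 cos 118° = -23.47
Leg 2 (166°, 60 nmi): east 60 sin 166° = 14.52, north 60 cos 166° = -58.22
Leg 3 (359°, 60 nmi): east 60 sin 359° = -1.05, north 60 cos 359° = 59.99
Net displacement: 57.62 east, -21.70 north. Direction back to start is (-57.62, 21.70): bearing = atan2(-57.62, 21.70) mod 360° = 290.64° ≈ 291°.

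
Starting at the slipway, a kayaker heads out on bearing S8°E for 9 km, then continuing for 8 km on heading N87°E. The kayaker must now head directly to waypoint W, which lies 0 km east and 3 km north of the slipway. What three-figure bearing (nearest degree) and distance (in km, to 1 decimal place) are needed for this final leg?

321°, 14.7 km

Leg 1 (S8°E, 9 km): east 9 sin 172° = 1.25, north 9 cos 172° = -8.91
Leg 2 (N87°E, 8 km): east 8 sin 87° = 7.99, north 8 cos 87° = 0.42
Current position: (9.24, -8.49). Target: (0, 3). Remaining: Δeast = -9.24, Δnorth = 11.49.
Bearing = atan2(-9.24, 11.49) mod 360° = 321.20°; distance = √((-9.24)² + (11.49)²) = 14.748 km.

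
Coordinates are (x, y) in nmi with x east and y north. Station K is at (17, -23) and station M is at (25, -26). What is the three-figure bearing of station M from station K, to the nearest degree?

Δeast = 25 − 17 = 8.00; Δnorth = -26 − -23 = -3.00.
Bearing = atan2(Δeast, Δnorth) mod 360° = 110.56° ≈ 111°.

111°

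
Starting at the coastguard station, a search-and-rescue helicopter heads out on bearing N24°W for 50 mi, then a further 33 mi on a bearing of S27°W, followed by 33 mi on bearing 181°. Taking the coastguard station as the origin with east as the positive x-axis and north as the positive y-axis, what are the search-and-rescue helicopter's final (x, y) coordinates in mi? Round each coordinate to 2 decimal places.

(-35.89, -16.72)

Leg 1 (N24°W, 50 mi): east 50 sin 336° = -20.34, north 50 cos 336° = 45.68
Leg 2 (S27°W, 33 mi): east 33 sin 207° = -14.98, north 33 cos 207° = -29.40
Leg 3 (181°, 33 mi): east 33 sin 181° = -0.58, north 33 cos 181° = -32.99
Summing: -35.89 mi east, -16.72 mi north → (-35.89, -16.72).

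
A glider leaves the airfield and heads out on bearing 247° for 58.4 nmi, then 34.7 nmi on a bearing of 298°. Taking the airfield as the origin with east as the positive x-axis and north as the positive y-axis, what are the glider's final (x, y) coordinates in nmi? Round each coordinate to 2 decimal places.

(-84.40, -6.53)

Leg 1 (247°, 58.4 nmi): east 58.4 sin 247° = -53.76, north 58.4 cos 247° = -22.82
Leg 2 (298°, 34.7 nmi): east 34.7 sin 298° = -30.64, north 34.7 cos 298° = 16.29
Summing: -84.40 nmi east, -6.53 nmi north → (-84.40, -6.53).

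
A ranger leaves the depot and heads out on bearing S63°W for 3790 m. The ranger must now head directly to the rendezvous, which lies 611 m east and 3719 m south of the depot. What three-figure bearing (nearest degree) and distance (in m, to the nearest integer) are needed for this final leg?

117°, 4461 m

Leg 1 (S63°W, 3790 m): east 3790 sin 243° = -3376.91, north 3790 cos 243° = -1720.62
Current position: (-3376.91, -1720.62). Target: (611, -3719). Remaining: Δeast = 3987.91, Δnorth = -1998.38.
Bearing = atan2(3987.91, -1998.38) mod 360° = 116.62°; distance = √((3987.91)² + (-1998.38)²) = 4460.602 m.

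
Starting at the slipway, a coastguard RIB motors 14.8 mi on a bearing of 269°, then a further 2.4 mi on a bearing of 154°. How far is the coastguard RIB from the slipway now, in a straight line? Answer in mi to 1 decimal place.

Leg 1 (269°, 14.8 mi): east 14.8 sin 269° = -14.80, north 14.8 cos 269° = -0.26
Leg 2 (154°, 2.4 mi): east 2.4 sin 154° = 1.05, north 2.4 cos 154° = -2.16
Net: -13.75 east, -2.42 north. Distance = √((-13.75)² + (-2.42)²) = 13.956 mi.

14.0 mi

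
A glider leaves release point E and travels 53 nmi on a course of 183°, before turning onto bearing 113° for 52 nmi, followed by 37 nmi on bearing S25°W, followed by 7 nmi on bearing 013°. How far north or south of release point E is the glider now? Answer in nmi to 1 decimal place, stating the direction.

100.0 nmi south

Leg 1 (183°, 53 nmi): east 53 sin 183° = -2.77, north 53 cos 183° = -52.93
Leg 2 (113°, 52 nmi): east 52 sin 113° = 47.87, north 52 cos 113° = -20.32
Leg 3 (S25°W, 37 nmi): east 37 sin 205° = -15.64, north 37 cos 205° = -33.53
Leg 4 (013°, 7 nmi): east 7 sin 13° = 1.57, north 7 cos 13° = 6.82
Net north component: -99.96 nmi.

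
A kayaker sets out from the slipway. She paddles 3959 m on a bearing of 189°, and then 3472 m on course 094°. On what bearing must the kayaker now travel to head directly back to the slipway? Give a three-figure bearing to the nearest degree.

326°

Leg 1 (189°, 3959 m): east 3959 sin 189° = -619.32, north 3959 cos 189° = -3910.26
Leg 2 (094°, 3472 m): east 3472 sin 94° = 3463.54, north 3472 cos 94° = -242.19
Net displacement: 2844.22 east, -4152.45 north. Direction back to start is (-2844.22, 4152.45): bearing = atan2(-2844.22, 4152.45) mod 360° = 325.59° ≈ 326°.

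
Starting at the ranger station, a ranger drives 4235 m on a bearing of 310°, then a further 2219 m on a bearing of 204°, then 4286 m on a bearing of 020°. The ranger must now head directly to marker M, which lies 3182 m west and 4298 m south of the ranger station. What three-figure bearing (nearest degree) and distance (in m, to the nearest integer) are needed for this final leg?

Leg 1 (310°, 4235 m): east 4235 sin 310° = -3244.20, north 4235 cos 310° = 2722.21
Leg 2 (204°, 2219 m): east 2219 sin 204° = -902.55, north 2219 cos 204° = -2027.16
Leg 3 (020°, 4286 m): east 4286 sin 20° = 1465.90, north 4286 cos 20° = 4027.52
Current position: (-2680.85, 4722.57). Target: (-3182, -4298). Remaining: Δeast = -501.15, Δnorth = -9020.57.
Bearing = atan2(-501.15, -9020.57) mod 360° = 183.18°; distance = √((-501.15)² + (-9020.57)²) = 9034.481 m.

183°, 9034 m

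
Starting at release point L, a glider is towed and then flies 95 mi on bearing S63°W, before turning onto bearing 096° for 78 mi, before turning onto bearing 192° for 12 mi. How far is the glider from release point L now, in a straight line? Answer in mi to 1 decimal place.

Leg 1 (S63°W, 95 mi): east 95 sin 243° = -84.65, north 95 cos 243° = -43.13
Leg 2 (096°, 78 mi): east 78 sin 96° = 77.57, north 78 cos 96° = -8.15
Leg 3 (192°, 12 mi): east 12 sin 192° = -2.49, north 12 cos 192° = -11.74
Net: -9.57 east, -63.02 north. Distance = √((-9.57)² + (-63.02)²) = 63.742 mi.

63.7 mi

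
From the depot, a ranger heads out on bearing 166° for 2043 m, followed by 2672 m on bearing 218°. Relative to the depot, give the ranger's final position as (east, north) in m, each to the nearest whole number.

Leg 1 (166°, 2043 m): east 2043 sin 166° = 494.25, north 2043 cos 166° = -1982.31
Leg 2 (218°, 2672 m): east 2672 sin 218° = -1645.05, north 2672 cos 218° = -2105.56
Summing: -1150.80 m east, -4087.88 m north → (-1151, -4088).

(-1151, -4088)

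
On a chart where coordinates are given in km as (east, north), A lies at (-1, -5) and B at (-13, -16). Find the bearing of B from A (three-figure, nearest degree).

227°

Δeast = -13 − -1 = -12.00; Δnorth = -16 − -5 = -11.00.
Bearing = atan2(Δeast, Δnorth) mod 360° = 227.49° ≈ 227°.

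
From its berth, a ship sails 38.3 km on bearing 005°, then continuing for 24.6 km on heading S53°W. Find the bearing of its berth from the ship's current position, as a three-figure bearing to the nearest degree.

Leg 1 (005°, 38.3 km): east 38.3 sin 5° = 3.34, north 38.3 cos 5° = 38.15
Leg 2 (S53°W, 24.6 km): east 24.6 sin 233° = -19.65, north 24.6 cos 233° = -14.80
Net displacement: -16.31 east, 23.35 north. Direction back to start is (16.31, -23.35): bearing = atan2(16.31, -23.35) mod 360° = 145.07° ≈ 145°.

145°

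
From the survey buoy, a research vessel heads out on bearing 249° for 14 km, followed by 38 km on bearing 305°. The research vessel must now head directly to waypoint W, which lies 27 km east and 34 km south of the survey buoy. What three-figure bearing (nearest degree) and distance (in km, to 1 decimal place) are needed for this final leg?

125°, 87.5 km

Leg 1 (249°, 14 km): east 14 sin 249° = -13.07, north 14 cos 249° = -5.02
Leg 2 (305°, 38 km): east 38 sin 305° = -31.13, north 38 cos 305° = 21.80
Current position: (-44.20, 16.78). Target: (27, -34). Remaining: Δeast = 71.20, Δnorth = -50.78.
Bearing = atan2(71.20, -50.78) mod 360° = 125.50°; distance = √((71.20)² + (-50.78)²) = 87.451 km.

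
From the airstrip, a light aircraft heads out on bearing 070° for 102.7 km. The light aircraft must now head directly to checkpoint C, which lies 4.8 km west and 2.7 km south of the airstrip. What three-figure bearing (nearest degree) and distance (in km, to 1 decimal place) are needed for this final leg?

250°, 108.1 km

Leg 1 (070°, 102.7 km): east 102.7 sin 70° = 96.51, north 102.7 cos 70° = 35.13
Current position: (96.51, 35.13). Target: (-4.8, -2.7). Remaining: Δeast = -101.31, Δnorth = -37.83.
Bearing = atan2(-101.31, -37.83) mod 360° = 249.53°; distance = √((-101.31)² + (-37.83)²) = 108.138 km.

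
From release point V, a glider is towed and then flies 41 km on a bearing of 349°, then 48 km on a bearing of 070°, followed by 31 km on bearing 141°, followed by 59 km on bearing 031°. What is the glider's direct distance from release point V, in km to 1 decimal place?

120.5 km

Leg 1 (349°, 41 km): east 41 sin 349° = -7.82, north 41 cos 349° = 40.25
Leg 2 (070°, 48 km): east 48 sin 70° = 45.11, north 48 cos 70° = 16.42
Leg 3 (141°, 31 km): east 31 sin 141° = 19.51, north 31 cos 141° = -24.09
Leg 4 (031°, 59 km): east 59 sin 31° = 30.39, north 59 cos 31° = 50.57
Net: 87.18 east, 83.15 north. Distance = √((87.18)² + (83.15)²) = 120.471 km.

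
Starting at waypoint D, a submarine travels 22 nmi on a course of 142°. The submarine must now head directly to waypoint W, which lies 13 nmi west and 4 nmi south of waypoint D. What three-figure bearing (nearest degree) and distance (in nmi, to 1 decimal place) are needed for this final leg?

297°, 29.7 nmi

Leg 1 (142°, 22 nmi): east 22 sin 142° = 13.54, north 22 cos 142° = -17.34
Current position: (13.54, -17.34). Target: (-13, -4). Remaining: Δeast = -26.54, Δnorth = 13.34.
Bearing = atan2(-26.54, 13.34) mod 360° = 296.68°; distance = √((-26.54)² + (13.34)²) = 29.706 nmi.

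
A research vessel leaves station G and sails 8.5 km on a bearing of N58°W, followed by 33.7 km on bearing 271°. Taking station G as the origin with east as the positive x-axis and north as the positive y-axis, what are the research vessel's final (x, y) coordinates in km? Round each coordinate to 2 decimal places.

(-40.90, 5.09)

Leg 1 (N58°W, 8.5 km): east 8.5 sin 302° = -7.21, north 8.5 cos 302° = 4.50
Leg 2 (271°, 33.7 km): east 33.7 sin 271° = -33.69, north 33.7 cos 271° = 0.59
Summing: -40.90 km east, 5.09 km north → (-40.90, 5.09).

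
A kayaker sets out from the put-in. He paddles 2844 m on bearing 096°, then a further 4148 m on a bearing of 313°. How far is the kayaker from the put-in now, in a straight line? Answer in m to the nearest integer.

2540 m

Leg 1 (096°, 2844 m): east 2844 sin 96° = 2828.42, north 2844 cos 96° = -297.28
Leg 2 (313°, 4148 m): east 4148 sin 313° = -3033.66, north 4148 cos 313° = 2828.93
Net: -205.23 east, 2531.65 north. Distance = √((-205.23)² + (2531.65)²) = 2539.956 m.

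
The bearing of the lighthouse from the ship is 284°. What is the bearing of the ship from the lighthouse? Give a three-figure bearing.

Back-bearing = 284° − 180° = 104°.

104°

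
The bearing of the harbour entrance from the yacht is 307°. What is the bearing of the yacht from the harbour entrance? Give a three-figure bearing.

127°

Back-bearing = 307° − 180° = 127°.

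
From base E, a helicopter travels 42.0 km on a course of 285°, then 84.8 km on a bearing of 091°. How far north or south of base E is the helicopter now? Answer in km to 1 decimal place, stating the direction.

Leg 1 (285°, 42.0 km): east 42.0 sin 285° = -40.57, north 42.0 cos 285° = 10.87
Leg 2 (091°, 84.8 km): east 84.8 sin 91° = 84.79, north 84.8 cos 91° = -1.48
Net north component: 9.39 km.

9.4 km north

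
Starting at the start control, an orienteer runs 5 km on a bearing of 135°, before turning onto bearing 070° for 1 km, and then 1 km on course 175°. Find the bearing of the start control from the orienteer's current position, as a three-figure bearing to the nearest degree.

313°

Leg 1 (135°, 5 km): east 5 sin 135° = 3.54, north 5 cos 135° = -3.54
Leg 2 (070°, 1 km): east 1 sin 70° = 0.94, north 1 cos 70° = 0.34
Leg 3 (175°, 1 km): east 1 sin 175° = 0.09, north 1 cos 175° = -1.00
Net displacement: 4.56 east, -4.19 north. Direction back to start is (-4.56, 4.19): bearing = atan2(-4.56, 4.19) mod 360° = 312.56° ≈ 313°.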